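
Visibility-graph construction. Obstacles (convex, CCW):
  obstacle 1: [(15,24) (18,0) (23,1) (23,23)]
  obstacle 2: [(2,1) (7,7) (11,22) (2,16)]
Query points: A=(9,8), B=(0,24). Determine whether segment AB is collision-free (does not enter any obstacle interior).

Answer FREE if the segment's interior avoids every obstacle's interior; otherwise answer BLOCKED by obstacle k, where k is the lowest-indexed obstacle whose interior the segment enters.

BLOCKED by obstacle 2

Obstacle 1 [(15,24) (18,0) (23,1) (23,23)]:
  edge (15,24)–(18,0): clear
  edge (18,0)–(23,1): clear
  edge (23,1)–(23,23): clear
  edge (23,23)–(15,24): clear
  midpoint (9/2,16) outside
  → clear
Obstacle 2 [(2,1) (7,7) (11,22) (2,16)]:
  edge (2,1)–(7,7): clear
  edge (7,7)–(11,22): crosses AB
  edge (11,22)–(2,16): crosses AB
  edge (2,16)–(2,1): clear
  → BLOCKED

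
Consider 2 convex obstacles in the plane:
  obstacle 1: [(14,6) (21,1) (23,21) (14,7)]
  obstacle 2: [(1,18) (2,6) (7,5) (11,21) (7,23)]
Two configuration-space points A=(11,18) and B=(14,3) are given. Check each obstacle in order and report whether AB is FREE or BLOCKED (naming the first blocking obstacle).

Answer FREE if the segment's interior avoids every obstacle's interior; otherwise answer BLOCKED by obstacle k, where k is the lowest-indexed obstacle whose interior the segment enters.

FREE

Obstacle 1 [(14,6) (21,1) (23,21) (14,7)]:
  edge (14,6)–(21,1): clear
  edge (21,1)–(23,21): clear
  edge (23,21)–(14,7): clear
  edge (14,7)–(14,6): clear
  midpoint (25/2,21/2) outside
  → clear
Obstacle 2 [(1,18) (2,6) (7,5) (11,21) (7,23)]:
  edge (1,18)–(2,6): clear
  edge (2,6)–(7,5): clear
  edge (7,5)–(11,21): clear
  edge (11,21)–(7,23): clear
  edge (7,23)–(1,18): clear
  midpoint (25/2,21/2) outside
  → clear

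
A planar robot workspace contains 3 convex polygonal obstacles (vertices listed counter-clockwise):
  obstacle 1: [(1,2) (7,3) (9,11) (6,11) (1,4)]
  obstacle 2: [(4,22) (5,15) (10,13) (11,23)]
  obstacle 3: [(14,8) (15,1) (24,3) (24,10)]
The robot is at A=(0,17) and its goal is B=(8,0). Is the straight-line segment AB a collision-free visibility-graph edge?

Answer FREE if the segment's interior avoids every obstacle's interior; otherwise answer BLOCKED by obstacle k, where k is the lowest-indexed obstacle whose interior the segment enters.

Obstacle 1 [(1,2) (7,3) (9,11) (6,11) (1,4)]:
  edge (1,2)–(7,3): crosses AB
  edge (7,3)–(9,11): clear
  edge (9,11)–(6,11): clear
  edge (6,11)–(1,4): crosses AB
  edge (1,4)–(1,2): clear
  → BLOCKED
Obstacle 2 [(4,22) (5,15) (10,13) (11,23)]:
  edge (4,22)–(5,15): clear
  edge (5,15)–(10,13): clear
  edge (10,13)–(11,23): clear
  edge (11,23)–(4,22): clear
  midpoint (4,17/2) outside
  → clear
Obstacle 3 [(14,8) (15,1) (24,3) (24,10)]:
  edge (14,8)–(15,1): clear
  edge (15,1)–(24,3): clear
  edge (24,3)–(24,10): clear
  edge (24,10)–(14,8): clear
  midpoint (4,17/2) outside
  → clear

BLOCKED by obstacle 1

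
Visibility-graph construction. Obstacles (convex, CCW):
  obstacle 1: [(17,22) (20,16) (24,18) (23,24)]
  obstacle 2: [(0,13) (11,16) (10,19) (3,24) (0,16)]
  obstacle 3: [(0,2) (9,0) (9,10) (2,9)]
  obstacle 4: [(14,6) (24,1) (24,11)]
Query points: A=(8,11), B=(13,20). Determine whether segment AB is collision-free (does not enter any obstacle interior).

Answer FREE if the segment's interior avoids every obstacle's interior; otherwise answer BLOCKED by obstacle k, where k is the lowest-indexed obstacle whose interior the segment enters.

Obstacle 1 [(17,22) (20,16) (24,18) (23,24)]:
  edge (17,22)–(20,16): clear
  edge (20,16)–(24,18): clear
  edge (24,18)–(23,24): clear
  edge (23,24)–(17,22): clear
  midpoint (21/2,31/2) outside
  → clear
Obstacle 2 [(0,13) (11,16) (10,19) (3,24) (0,16)]:
  edge (0,13)–(11,16): crosses AB
  edge (11,16)–(10,19): crosses AB
  edge (10,19)–(3,24): clear
  edge (3,24)–(0,16): clear
  edge (0,16)–(0,13): clear
  → BLOCKED
Obstacle 3 [(0,2) (9,0) (9,10) (2,9)]:
  edge (0,2)–(9,0): clear
  edge (9,0)–(9,10): clear
  edge (9,10)–(2,9): clear
  edge (2,9)–(0,2): clear
  midpoint (21/2,31/2) outside
  → clear
Obstacle 4 [(14,6) (24,1) (24,11)]:
  edge (14,6)–(24,1): clear
  edge (24,1)–(24,11): clear
  edge (24,11)–(14,6): clear
  midpoint (21/2,31/2) outside
  → clear

BLOCKED by obstacle 2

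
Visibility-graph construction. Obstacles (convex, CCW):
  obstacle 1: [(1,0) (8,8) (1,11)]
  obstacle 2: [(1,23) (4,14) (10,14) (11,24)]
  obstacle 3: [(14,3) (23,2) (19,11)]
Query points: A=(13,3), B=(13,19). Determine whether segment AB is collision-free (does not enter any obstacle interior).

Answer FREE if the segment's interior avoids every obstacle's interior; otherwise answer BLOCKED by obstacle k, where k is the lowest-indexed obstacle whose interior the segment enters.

Obstacle 1 [(1,0) (8,8) (1,11)]:
  edge (1,0)–(8,8): clear
  edge (8,8)–(1,11): clear
  edge (1,11)–(1,0): clear
  midpoint (13,11) outside
  → clear
Obstacle 2 [(1,23) (4,14) (10,14) (11,24)]:
  edge (1,23)–(4,14): clear
  edge (4,14)–(10,14): clear
  edge (10,14)–(11,24): clear
  edge (11,24)–(1,23): clear
  midpoint (13,11) outside
  → clear
Obstacle 3 [(14,3) (23,2) (19,11)]:
  edge (14,3)–(23,2): clear
  edge (23,2)–(19,11): clear
  edge (19,11)–(14,3): clear
  midpoint (13,11) outside
  → clear

FREE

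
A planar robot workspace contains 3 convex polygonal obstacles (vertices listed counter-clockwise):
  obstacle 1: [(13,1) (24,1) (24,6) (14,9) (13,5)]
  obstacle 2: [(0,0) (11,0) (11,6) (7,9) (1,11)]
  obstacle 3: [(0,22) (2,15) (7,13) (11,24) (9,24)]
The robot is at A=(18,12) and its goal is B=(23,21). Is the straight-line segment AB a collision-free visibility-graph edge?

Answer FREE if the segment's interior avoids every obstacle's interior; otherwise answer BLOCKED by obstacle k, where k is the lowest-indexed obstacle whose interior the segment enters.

Obstacle 1 [(13,1) (24,1) (24,6) (14,9) (13,5)]:
  edge (13,1)–(24,1): clear
  edge (24,1)–(24,6): clear
  edge (24,6)–(14,9): clear
  edge (14,9)–(13,5): clear
  edge (13,5)–(13,1): clear
  midpoint (41/2,33/2) outside
  → clear
Obstacle 2 [(0,0) (11,0) (11,6) (7,9) (1,11)]:
  edge (0,0)–(11,0): clear
  edge (11,0)–(11,6): clear
  edge (11,6)–(7,9): clear
  edge (7,9)–(1,11): clear
  edge (1,11)–(0,0): clear
  midpoint (41/2,33/2) outside
  → clear
Obstacle 3 [(0,22) (2,15) (7,13) (11,24) (9,24)]:
  edge (0,22)–(2,15): clear
  edge (2,15)–(7,13): clear
  edge (7,13)–(11,24): clear
  edge (11,24)–(9,24): clear
  edge (9,24)–(0,22): clear
  midpoint (41/2,33/2) outside
  → clear

FREE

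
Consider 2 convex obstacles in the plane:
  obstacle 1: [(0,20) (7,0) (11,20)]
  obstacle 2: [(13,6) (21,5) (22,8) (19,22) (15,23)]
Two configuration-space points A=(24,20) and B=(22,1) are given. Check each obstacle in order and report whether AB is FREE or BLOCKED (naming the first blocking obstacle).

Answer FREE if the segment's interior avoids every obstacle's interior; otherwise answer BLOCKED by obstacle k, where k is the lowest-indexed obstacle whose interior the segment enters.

Obstacle 1 [(0,20) (7,0) (11,20)]:
  edge (0,20)–(7,0): clear
  edge (7,0)–(11,20): clear
  edge (11,20)–(0,20): clear
  midpoint (23,21/2) outside
  → clear
Obstacle 2 [(13,6) (21,5) (22,8) (19,22) (15,23)]:
  edge (13,6)–(21,5): clear
  edge (21,5)–(22,8): clear
  edge (22,8)–(19,22): clear
  edge (19,22)–(15,23): clear
  edge (15,23)–(13,6): clear
  midpoint (23,21/2) outside
  → clear

FREE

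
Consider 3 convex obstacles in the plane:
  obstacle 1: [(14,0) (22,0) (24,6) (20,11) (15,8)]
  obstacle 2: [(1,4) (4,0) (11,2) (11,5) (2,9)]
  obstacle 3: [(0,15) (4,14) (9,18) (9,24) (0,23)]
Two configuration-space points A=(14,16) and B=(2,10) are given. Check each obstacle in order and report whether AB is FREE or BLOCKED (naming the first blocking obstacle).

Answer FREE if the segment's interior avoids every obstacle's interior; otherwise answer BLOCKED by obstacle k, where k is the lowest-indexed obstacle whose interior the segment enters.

FREE

Obstacle 1 [(14,0) (22,0) (24,6) (20,11) (15,8)]:
  edge (14,0)–(22,0): clear
  edge (22,0)–(24,6): clear
  edge (24,6)–(20,11): clear
  edge (20,11)–(15,8): clear
  edge (15,8)–(14,0): clear
  midpoint (8,13) outside
  → clear
Obstacle 2 [(1,4) (4,0) (11,2) (11,5) (2,9)]:
  edge (1,4)–(4,0): clear
  edge (4,0)–(11,2): clear
  edge (11,2)–(11,5): clear
  edge (11,5)–(2,9): clear
  edge (2,9)–(1,4): clear
  midpoint (8,13) outside
  → clear
Obstacle 3 [(0,15) (4,14) (9,18) (9,24) (0,23)]:
  edge (0,15)–(4,14): clear
  edge (4,14)–(9,18): clear
  edge (9,18)–(9,24): clear
  edge (9,24)–(0,23): clear
  edge (0,23)–(0,15): clear
  midpoint (8,13) outside
  → clear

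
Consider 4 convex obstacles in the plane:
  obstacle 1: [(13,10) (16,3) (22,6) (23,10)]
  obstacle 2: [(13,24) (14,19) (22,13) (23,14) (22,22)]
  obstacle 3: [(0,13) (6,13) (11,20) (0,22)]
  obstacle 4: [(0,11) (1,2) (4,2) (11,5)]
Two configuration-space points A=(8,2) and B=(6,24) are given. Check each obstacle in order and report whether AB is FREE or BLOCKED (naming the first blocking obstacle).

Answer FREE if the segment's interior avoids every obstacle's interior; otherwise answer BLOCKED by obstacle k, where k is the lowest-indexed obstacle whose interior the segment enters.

BLOCKED by obstacle 3

Obstacle 1 [(13,10) (16,3) (22,6) (23,10)]:
  edge (13,10)–(16,3): clear
  edge (16,3)–(22,6): clear
  edge (22,6)–(23,10): clear
  edge (23,10)–(13,10): clear
  midpoint (7,13) outside
  → clear
Obstacle 2 [(13,24) (14,19) (22,13) (23,14) (22,22)]:
  edge (13,24)–(14,19): clear
  edge (14,19)–(22,13): clear
  edge (22,13)–(23,14): clear
  edge (23,14)–(22,22): clear
  edge (22,22)–(13,24): clear
  midpoint (7,13) outside
  → clear
Obstacle 3 [(0,13) (6,13) (11,20) (0,22)]:
  edge (0,13)–(6,13): clear
  edge (6,13)–(11,20): crosses AB
  edge (11,20)–(0,22): crosses AB
  edge (0,22)–(0,13): clear
  → BLOCKED
Obstacle 4 [(0,11) (1,2) (4,2) (11,5)]:
  edge (0,11)–(1,2): clear
  edge (1,2)–(4,2): clear
  edge (4,2)–(11,5): crosses AB
  edge (11,5)–(0,11): crosses AB
  → BLOCKED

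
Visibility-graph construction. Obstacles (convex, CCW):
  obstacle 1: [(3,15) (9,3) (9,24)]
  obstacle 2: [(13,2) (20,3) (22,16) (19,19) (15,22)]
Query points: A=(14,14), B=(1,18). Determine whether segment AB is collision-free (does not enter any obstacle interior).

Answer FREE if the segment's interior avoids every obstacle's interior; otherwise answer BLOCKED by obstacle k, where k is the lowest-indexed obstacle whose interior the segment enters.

Obstacle 1 [(3,15) (9,3) (9,24)]:
  edge (3,15)–(9,3): clear
  edge (9,3)–(9,24): crosses AB
  edge (9,24)–(3,15): crosses AB
  → BLOCKED
Obstacle 2 [(13,2) (20,3) (22,16) (19,19) (15,22)]:
  edge (13,2)–(20,3): clear
  edge (20,3)–(22,16): clear
  edge (22,16)–(19,19): clear
  edge (19,19)–(15,22): clear
  edge (15,22)–(13,2): clear
  midpoint (15/2,16) outside
  → clear

BLOCKED by obstacle 1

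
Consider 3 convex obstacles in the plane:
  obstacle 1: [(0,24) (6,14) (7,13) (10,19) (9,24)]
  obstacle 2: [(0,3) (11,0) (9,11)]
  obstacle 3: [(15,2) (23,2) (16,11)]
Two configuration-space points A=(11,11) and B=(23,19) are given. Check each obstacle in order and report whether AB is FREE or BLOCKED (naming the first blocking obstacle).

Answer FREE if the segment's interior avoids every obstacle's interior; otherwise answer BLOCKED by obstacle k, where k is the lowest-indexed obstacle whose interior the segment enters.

Obstacle 1 [(0,24) (6,14) (7,13) (10,19) (9,24)]:
  edge (0,24)–(6,14): clear
  edge (6,14)–(7,13): clear
  edge (7,13)–(10,19): clear
  edge (10,19)–(9,24): clear
  edge (9,24)–(0,24): clear
  midpoint (17,15) outside
  → clear
Obstacle 2 [(0,3) (11,0) (9,11)]:
  edge (0,3)–(11,0): clear
  edge (11,0)–(9,11): clear
  edge (9,11)–(0,3): clear
  midpoint (17,15) outside
  → clear
Obstacle 3 [(15,2) (23,2) (16,11)]:
  edge (15,2)–(23,2): clear
  edge (23,2)–(16,11): clear
  edge (16,11)–(15,2): clear
  midpoint (17,15) outside
  → clear

FREE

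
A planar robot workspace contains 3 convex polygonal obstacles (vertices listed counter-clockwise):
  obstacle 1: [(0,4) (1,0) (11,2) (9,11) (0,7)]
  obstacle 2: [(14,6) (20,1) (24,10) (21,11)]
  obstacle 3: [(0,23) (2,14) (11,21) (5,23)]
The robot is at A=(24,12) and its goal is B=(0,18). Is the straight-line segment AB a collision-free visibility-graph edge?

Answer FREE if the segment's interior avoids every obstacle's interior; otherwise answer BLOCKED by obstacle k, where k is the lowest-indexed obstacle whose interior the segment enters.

BLOCKED by obstacle 3

Obstacle 1 [(0,4) (1,0) (11,2) (9,11) (0,7)]:
  edge (0,4)–(1,0): clear
  edge (1,0)–(11,2): clear
  edge (11,2)–(9,11): clear
  edge (9,11)–(0,7): clear
  edge (0,7)–(0,4): clear
  midpoint (12,15) outside
  → clear
Obstacle 2 [(14,6) (20,1) (24,10) (21,11)]:
  edge (14,6)–(20,1): clear
  edge (20,1)–(24,10): clear
  edge (24,10)–(21,11): clear
  edge (21,11)–(14,6): clear
  midpoint (12,15) outside
  → clear
Obstacle 3 [(0,23) (2,14) (11,21) (5,23)]:
  edge (0,23)–(2,14): crosses AB
  edge (2,14)–(11,21): crosses AB
  edge (11,21)–(5,23): clear
  edge (5,23)–(0,23): clear
  → BLOCKED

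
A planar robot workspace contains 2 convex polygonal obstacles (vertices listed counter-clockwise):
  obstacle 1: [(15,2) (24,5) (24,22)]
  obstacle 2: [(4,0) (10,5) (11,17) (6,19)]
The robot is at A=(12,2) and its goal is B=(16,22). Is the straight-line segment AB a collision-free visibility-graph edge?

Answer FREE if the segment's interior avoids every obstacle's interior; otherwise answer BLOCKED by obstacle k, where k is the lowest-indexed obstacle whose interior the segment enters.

Obstacle 1 [(15,2) (24,5) (24,22)]:
  edge (15,2)–(24,5): clear
  edge (24,5)–(24,22): clear
  edge (24,22)–(15,2): clear
  midpoint (14,12) outside
  → clear
Obstacle 2 [(4,0) (10,5) (11,17) (6,19)]:
  edge (4,0)–(10,5): clear
  edge (10,5)–(11,17): clear
  edge (11,17)–(6,19): clear
  edge (6,19)–(4,0): clear
  midpoint (14,12) outside
  → clear

FREE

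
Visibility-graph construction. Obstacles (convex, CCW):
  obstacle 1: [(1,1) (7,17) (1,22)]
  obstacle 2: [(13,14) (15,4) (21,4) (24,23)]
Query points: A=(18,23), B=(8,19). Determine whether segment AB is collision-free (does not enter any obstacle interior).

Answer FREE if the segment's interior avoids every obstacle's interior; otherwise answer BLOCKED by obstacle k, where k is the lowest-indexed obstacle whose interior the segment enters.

FREE

Obstacle 1 [(1,1) (7,17) (1,22)]:
  edge (1,1)–(7,17): clear
  edge (7,17)–(1,22): clear
  edge (1,22)–(1,1): clear
  midpoint (13,21) outside
  → clear
Obstacle 2 [(13,14) (15,4) (21,4) (24,23)]:
  edge (13,14)–(15,4): clear
  edge (15,4)–(21,4): clear
  edge (21,4)–(24,23): clear
  edge (24,23)–(13,14): clear
  midpoint (13,21) outside
  → clear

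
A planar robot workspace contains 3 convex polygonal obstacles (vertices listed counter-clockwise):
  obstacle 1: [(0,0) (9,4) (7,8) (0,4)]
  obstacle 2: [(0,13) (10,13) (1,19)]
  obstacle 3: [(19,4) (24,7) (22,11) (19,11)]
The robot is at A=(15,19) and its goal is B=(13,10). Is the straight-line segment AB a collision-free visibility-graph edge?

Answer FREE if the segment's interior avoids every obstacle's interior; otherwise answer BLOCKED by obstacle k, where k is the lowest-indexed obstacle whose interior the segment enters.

Obstacle 1 [(0,0) (9,4) (7,8) (0,4)]:
  edge (0,0)–(9,4): clear
  edge (9,4)–(7,8): clear
  edge (7,8)–(0,4): clear
  edge (0,4)–(0,0): clear
  midpoint (14,29/2) outside
  → clear
Obstacle 2 [(0,13) (10,13) (1,19)]:
  edge (0,13)–(10,13): clear
  edge (10,13)–(1,19): clear
  edge (1,19)–(0,13): clear
  midpoint (14,29/2) outside
  → clear
Obstacle 3 [(19,4) (24,7) (22,11) (19,11)]:
  edge (19,4)–(24,7): clear
  edge (24,7)–(22,11): clear
  edge (22,11)–(19,11): clear
  edge (19,11)–(19,4): clear
  midpoint (14,29/2) outside
  → clear

FREE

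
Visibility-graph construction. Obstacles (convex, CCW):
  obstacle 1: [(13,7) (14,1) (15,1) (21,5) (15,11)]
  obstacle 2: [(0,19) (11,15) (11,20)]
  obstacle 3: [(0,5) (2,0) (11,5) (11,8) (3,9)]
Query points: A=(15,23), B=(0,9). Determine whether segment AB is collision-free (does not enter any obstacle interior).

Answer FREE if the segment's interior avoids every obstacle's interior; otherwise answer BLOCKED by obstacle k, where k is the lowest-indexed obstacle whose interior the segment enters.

Obstacle 1 [(13,7) (14,1) (15,1) (21,5) (15,11)]:
  edge (13,7)–(14,1): clear
  edge (14,1)–(15,1): clear
  edge (15,1)–(21,5): clear
  edge (21,5)–(15,11): clear
  edge (15,11)–(13,7): clear
  midpoint (15/2,16) outside
  → clear
Obstacle 2 [(0,19) (11,15) (11,20)]:
  edge (0,19)–(11,15): crosses AB
  edge (11,15)–(11,20): crosses AB
  edge (11,20)–(0,19): clear
  → BLOCKED
Obstacle 3 [(0,5) (2,0) (11,5) (11,8) (3,9)]:
  edge (0,5)–(2,0): clear
  edge (2,0)–(11,5): clear
  edge (11,5)–(11,8): clear
  edge (11,8)–(3,9): clear
  edge (3,9)–(0,5): clear
  midpoint (15/2,16) outside
  → clear

BLOCKED by obstacle 2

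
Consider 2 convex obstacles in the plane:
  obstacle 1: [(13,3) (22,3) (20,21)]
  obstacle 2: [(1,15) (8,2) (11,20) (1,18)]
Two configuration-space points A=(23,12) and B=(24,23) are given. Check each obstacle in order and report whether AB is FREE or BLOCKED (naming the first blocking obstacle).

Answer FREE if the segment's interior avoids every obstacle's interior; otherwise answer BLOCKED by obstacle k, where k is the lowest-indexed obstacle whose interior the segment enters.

Obstacle 1 [(13,3) (22,3) (20,21)]:
  edge (13,3)–(22,3): clear
  edge (22,3)–(20,21): clear
  edge (20,21)–(13,3): clear
  midpoint (47/2,35/2) outside
  → clear
Obstacle 2 [(1,15) (8,2) (11,20) (1,18)]:
  edge (1,15)–(8,2): clear
  edge (8,2)–(11,20): clear
  edge (11,20)–(1,18): clear
  edge (1,18)–(1,15): clear
  midpoint (47/2,35/2) outside
  → clear

FREE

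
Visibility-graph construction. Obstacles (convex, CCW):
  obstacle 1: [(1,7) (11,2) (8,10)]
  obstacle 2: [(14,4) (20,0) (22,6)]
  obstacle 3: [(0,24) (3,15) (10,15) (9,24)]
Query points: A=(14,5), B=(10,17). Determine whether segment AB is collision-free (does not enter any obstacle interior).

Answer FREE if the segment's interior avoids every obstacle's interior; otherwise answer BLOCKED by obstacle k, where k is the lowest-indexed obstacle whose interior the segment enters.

Obstacle 1 [(1,7) (11,2) (8,10)]:
  edge (1,7)–(11,2): clear
  edge (11,2)–(8,10): clear
  edge (8,10)–(1,7): clear
  midpoint (12,11) outside
  → clear
Obstacle 2 [(14,4) (20,0) (22,6)]:
  edge (14,4)–(20,0): clear
  edge (20,0)–(22,6): clear
  edge (22,6)–(14,4): clear
  midpoint (12,11) outside
  → clear
Obstacle 3 [(0,24) (3,15) (10,15) (9,24)]:
  edge (0,24)–(3,15): clear
  edge (3,15)–(10,15): clear
  edge (10,15)–(9,24): clear
  edge (9,24)–(0,24): clear
  midpoint (12,11) outside
  → clear

FREE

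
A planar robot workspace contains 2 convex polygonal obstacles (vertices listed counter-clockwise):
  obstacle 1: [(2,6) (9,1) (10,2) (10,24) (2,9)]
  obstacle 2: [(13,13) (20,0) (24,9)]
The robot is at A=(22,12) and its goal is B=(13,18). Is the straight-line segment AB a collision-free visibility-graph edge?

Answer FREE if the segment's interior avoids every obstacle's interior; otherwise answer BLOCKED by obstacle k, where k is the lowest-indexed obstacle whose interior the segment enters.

FREE

Obstacle 1 [(2,6) (9,1) (10,2) (10,24) (2,9)]:
  edge (2,6)–(9,1): clear
  edge (9,1)–(10,2): clear
  edge (10,2)–(10,24): clear
  edge (10,24)–(2,9): clear
  edge (2,9)–(2,6): clear
  midpoint (35/2,15) outside
  → clear
Obstacle 2 [(13,13) (20,0) (24,9)]:
  edge (13,13)–(20,0): clear
  edge (20,0)–(24,9): clear
  edge (24,9)–(13,13): clear
  midpoint (35/2,15) outside
  → clear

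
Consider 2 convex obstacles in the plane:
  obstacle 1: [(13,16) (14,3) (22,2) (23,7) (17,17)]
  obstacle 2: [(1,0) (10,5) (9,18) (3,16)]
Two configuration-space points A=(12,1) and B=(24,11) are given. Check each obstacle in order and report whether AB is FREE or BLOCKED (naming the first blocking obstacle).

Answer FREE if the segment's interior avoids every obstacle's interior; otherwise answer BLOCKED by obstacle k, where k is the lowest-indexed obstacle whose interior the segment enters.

Obstacle 1 [(13,16) (14,3) (22,2) (23,7) (17,17)]:
  edge (13,16)–(14,3): clear
  edge (14,3)–(22,2): crosses AB
  edge (22,2)–(23,7): clear
  edge (23,7)–(17,17): crosses AB
  edge (17,17)–(13,16): clear
  → BLOCKED
Obstacle 2 [(1,0) (10,5) (9,18) (3,16)]:
  edge (1,0)–(10,5): clear
  edge (10,5)–(9,18): clear
  edge (9,18)–(3,16): clear
  edge (3,16)–(1,0): clear
  midpoint (18,6) outside
  → clear

BLOCKED by obstacle 1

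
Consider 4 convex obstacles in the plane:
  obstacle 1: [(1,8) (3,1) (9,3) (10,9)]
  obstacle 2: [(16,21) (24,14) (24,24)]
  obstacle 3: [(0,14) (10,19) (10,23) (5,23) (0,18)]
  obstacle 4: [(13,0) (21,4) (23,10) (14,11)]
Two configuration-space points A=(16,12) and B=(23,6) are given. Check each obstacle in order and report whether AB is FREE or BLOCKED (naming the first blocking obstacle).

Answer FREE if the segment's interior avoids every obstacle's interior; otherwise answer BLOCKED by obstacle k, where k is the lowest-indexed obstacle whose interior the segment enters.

BLOCKED by obstacle 4

Obstacle 1 [(1,8) (3,1) (9,3) (10,9)]:
  edge (1,8)–(3,1): clear
  edge (3,1)–(9,3): clear
  edge (9,3)–(10,9): clear
  edge (10,9)–(1,8): clear
  midpoint (39/2,9) outside
  → clear
Obstacle 2 [(16,21) (24,14) (24,24)]:
  edge (16,21)–(24,14): clear
  edge (24,14)–(24,24): clear
  edge (24,24)–(16,21): clear
  midpoint (39/2,9) outside
  → clear
Obstacle 3 [(0,14) (10,19) (10,23) (5,23) (0,18)]:
  edge (0,14)–(10,19): clear
  edge (10,19)–(10,23): clear
  edge (10,23)–(5,23): clear
  edge (5,23)–(0,18): clear
  edge (0,18)–(0,14): clear
  midpoint (39/2,9) outside
  → clear
Obstacle 4 [(13,0) (21,4) (23,10) (14,11)]:
  edge (13,0)–(21,4): clear
  edge (21,4)–(23,10): crosses AB
  edge (23,10)–(14,11): crosses AB
  edge (14,11)–(13,0): clear
  → BLOCKED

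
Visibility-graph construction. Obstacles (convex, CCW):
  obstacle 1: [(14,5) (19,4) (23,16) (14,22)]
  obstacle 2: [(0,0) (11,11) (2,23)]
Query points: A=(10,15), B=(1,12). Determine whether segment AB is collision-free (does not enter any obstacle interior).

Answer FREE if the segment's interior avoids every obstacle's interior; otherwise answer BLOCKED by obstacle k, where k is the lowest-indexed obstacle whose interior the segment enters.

Obstacle 1 [(14,5) (19,4) (23,16) (14,22)]:
  edge (14,5)–(19,4): clear
  edge (19,4)–(23,16): clear
  edge (23,16)–(14,22): clear
  edge (14,22)–(14,5): clear
  midpoint (11/2,27/2) outside
  → clear
Obstacle 2 [(0,0) (11,11) (2,23)]:
  edge (0,0)–(11,11): clear
  edge (11,11)–(2,23): crosses AB
  edge (2,23)–(0,0): crosses AB
  → BLOCKED

BLOCKED by obstacle 2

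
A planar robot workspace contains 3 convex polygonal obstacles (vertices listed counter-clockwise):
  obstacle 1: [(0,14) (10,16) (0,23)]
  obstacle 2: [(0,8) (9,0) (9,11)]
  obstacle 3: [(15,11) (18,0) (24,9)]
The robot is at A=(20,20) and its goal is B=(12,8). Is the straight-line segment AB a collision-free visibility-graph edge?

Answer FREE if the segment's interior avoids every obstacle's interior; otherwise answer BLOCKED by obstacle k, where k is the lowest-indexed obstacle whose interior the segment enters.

FREE

Obstacle 1 [(0,14) (10,16) (0,23)]:
  edge (0,14)–(10,16): clear
  edge (10,16)–(0,23): clear
  edge (0,23)–(0,14): clear
  midpoint (16,14) outside
  → clear
Obstacle 2 [(0,8) (9,0) (9,11)]:
  edge (0,8)–(9,0): clear
  edge (9,0)–(9,11): clear
  edge (9,11)–(0,8): clear
  midpoint (16,14) outside
  → clear
Obstacle 3 [(15,11) (18,0) (24,9)]:
  edge (15,11)–(18,0): clear
  edge (18,0)–(24,9): clear
  edge (24,9)–(15,11): clear
  midpoint (16,14) outside
  → clear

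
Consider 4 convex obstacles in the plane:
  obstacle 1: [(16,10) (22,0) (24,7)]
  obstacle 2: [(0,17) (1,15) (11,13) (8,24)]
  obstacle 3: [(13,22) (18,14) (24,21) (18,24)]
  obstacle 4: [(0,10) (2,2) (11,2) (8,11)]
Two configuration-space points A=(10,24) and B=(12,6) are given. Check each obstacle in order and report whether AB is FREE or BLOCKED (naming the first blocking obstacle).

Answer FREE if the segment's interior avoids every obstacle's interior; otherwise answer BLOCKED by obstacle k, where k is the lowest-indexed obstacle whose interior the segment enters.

Obstacle 1 [(16,10) (22,0) (24,7)]:
  edge (16,10)–(22,0): clear
  edge (22,0)–(24,7): clear
  edge (24,7)–(16,10): clear
  midpoint (11,15) outside
  → clear
Obstacle 2 [(0,17) (1,15) (11,13) (8,24)]:
  edge (0,17)–(1,15): clear
  edge (1,15)–(11,13): clear
  edge (11,13)–(8,24): clear
  edge (8,24)–(0,17): clear
  midpoint (11,15) outside
  → clear
Obstacle 3 [(13,22) (18,14) (24,21) (18,24)]:
  edge (13,22)–(18,14): clear
  edge (18,14)–(24,21): clear
  edge (24,21)–(18,24): clear
  edge (18,24)–(13,22): clear
  midpoint (11,15) outside
  → clear
Obstacle 4 [(0,10) (2,2) (11,2) (8,11)]:
  edge (0,10)–(2,2): clear
  edge (2,2)–(11,2): clear
  edge (11,2)–(8,11): clear
  edge (8,11)–(0,10): clear
  midpoint (11,15) outside
  → clear

FREE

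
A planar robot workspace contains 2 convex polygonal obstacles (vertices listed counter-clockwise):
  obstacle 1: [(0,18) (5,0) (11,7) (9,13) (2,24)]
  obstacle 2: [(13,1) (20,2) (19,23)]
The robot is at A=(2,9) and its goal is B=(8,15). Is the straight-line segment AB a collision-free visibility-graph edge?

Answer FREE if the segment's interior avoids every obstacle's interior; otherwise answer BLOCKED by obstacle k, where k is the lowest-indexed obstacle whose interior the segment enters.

BLOCKED by obstacle 1

Obstacle 1 [(0,18) (5,0) (11,7) (9,13) (2,24)]:
  edge (0,18)–(5,0): crosses AB
  edge (5,0)–(11,7): clear
  edge (11,7)–(9,13): clear
  edge (9,13)–(2,24): crosses AB
  edge (2,24)–(0,18): clear
  → BLOCKED
Obstacle 2 [(13,1) (20,2) (19,23)]:
  edge (13,1)–(20,2): clear
  edge (20,2)–(19,23): clear
  edge (19,23)–(13,1): clear
  midpoint (5,12) outside
  → clear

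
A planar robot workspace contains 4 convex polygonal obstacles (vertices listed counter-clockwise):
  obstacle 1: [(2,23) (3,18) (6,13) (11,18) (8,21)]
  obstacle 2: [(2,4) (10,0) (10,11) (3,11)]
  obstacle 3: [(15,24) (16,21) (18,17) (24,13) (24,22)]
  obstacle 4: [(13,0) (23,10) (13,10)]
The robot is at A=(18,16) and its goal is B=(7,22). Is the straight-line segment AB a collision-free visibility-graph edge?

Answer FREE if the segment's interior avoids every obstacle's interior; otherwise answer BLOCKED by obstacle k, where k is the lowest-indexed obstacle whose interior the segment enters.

FREE

Obstacle 1 [(2,23) (3,18) (6,13) (11,18) (8,21)]:
  edge (2,23)–(3,18): clear
  edge (3,18)–(6,13): clear
  edge (6,13)–(11,18): clear
  edge (11,18)–(8,21): clear
  edge (8,21)–(2,23): clear
  midpoint (25/2,19) outside
  → clear
Obstacle 2 [(2,4) (10,0) (10,11) (3,11)]:
  edge (2,4)–(10,0): clear
  edge (10,0)–(10,11): clear
  edge (10,11)–(3,11): clear
  edge (3,11)–(2,4): clear
  midpoint (25/2,19) outside
  → clear
Obstacle 3 [(15,24) (16,21) (18,17) (24,13) (24,22)]:
  edge (15,24)–(16,21): clear
  edge (16,21)–(18,17): clear
  edge (18,17)–(24,13): clear
  edge (24,13)–(24,22): clear
  edge (24,22)–(15,24): clear
  midpoint (25/2,19) outside
  → clear
Obstacle 4 [(13,0) (23,10) (13,10)]:
  edge (13,0)–(23,10): clear
  edge (23,10)–(13,10): clear
  edge (13,10)–(13,0): clear
  midpoint (25/2,19) outside
  → clear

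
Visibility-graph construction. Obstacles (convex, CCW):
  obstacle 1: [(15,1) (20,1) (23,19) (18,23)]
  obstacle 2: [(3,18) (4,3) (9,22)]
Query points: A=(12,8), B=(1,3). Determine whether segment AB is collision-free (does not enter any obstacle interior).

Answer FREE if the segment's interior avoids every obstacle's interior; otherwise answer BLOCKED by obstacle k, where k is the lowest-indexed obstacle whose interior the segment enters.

BLOCKED by obstacle 2

Obstacle 1 [(15,1) (20,1) (23,19) (18,23)]:
  edge (15,1)–(20,1): clear
  edge (20,1)–(23,19): clear
  edge (23,19)–(18,23): clear
  edge (18,23)–(15,1): clear
  midpoint (13/2,11/2) outside
  → clear
Obstacle 2 [(3,18) (4,3) (9,22)]:
  edge (3,18)–(4,3): crosses AB
  edge (4,3)–(9,22): crosses AB
  edge (9,22)–(3,18): clear
  → BLOCKED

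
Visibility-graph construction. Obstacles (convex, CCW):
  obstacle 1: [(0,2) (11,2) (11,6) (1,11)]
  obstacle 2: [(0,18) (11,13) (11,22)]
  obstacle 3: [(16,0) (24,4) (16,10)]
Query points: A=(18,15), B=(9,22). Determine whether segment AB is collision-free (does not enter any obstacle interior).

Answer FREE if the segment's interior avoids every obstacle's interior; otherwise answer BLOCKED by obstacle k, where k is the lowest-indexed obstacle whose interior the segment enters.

BLOCKED by obstacle 2

Obstacle 1 [(0,2) (11,2) (11,6) (1,11)]:
  edge (0,2)–(11,2): clear
  edge (11,2)–(11,6): clear
  edge (11,6)–(1,11): clear
  edge (1,11)–(0,2): clear
  midpoint (27/2,37/2) outside
  → clear
Obstacle 2 [(0,18) (11,13) (11,22)]:
  edge (0,18)–(11,13): clear
  edge (11,13)–(11,22): crosses AB
  edge (11,22)–(0,18): crosses AB
  → BLOCKED
Obstacle 3 [(16,0) (24,4) (16,10)]:
  edge (16,0)–(24,4): clear
  edge (24,4)–(16,10): clear
  edge (16,10)–(16,0): clear
  midpoint (27/2,37/2) outside
  → clear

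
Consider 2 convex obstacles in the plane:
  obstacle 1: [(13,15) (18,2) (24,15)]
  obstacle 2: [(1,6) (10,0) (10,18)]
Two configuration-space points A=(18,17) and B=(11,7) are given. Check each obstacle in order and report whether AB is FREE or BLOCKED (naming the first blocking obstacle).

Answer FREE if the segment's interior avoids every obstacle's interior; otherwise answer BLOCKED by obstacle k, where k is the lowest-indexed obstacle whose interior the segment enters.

Obstacle 1 [(13,15) (18,2) (24,15)]:
  edge (13,15)–(18,2): crosses AB
  edge (18,2)–(24,15): clear
  edge (24,15)–(13,15): crosses AB
  → BLOCKED
Obstacle 2 [(1,6) (10,0) (10,18)]:
  edge (1,6)–(10,0): clear
  edge (10,0)–(10,18): clear
  edge (10,18)–(1,6): clear
  midpoint (29/2,12) outside
  → clear

BLOCKED by obstacle 1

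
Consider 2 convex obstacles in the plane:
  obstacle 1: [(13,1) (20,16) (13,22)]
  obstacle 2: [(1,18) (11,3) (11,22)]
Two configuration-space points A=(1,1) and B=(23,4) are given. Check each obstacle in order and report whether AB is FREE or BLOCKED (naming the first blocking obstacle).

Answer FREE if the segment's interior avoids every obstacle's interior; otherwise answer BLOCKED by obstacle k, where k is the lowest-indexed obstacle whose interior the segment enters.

BLOCKED by obstacle 1

Obstacle 1 [(13,1) (20,16) (13,22)]:
  edge (13,1)–(20,16): crosses AB
  edge (20,16)–(13,22): clear
  edge (13,22)–(13,1): crosses AB
  → BLOCKED
Obstacle 2 [(1,18) (11,3) (11,22)]:
  edge (1,18)–(11,3): clear
  edge (11,3)–(11,22): clear
  edge (11,22)–(1,18): clear
  midpoint (12,5/2) outside
  → clear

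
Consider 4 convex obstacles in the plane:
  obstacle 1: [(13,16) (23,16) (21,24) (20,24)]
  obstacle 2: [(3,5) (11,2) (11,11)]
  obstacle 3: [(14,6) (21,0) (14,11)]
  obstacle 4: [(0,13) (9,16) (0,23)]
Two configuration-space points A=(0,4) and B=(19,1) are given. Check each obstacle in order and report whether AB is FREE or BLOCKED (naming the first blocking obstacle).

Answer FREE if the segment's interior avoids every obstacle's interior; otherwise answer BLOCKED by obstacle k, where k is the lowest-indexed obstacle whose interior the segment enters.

BLOCKED by obstacle 2

Obstacle 1 [(13,16) (23,16) (21,24) (20,24)]:
  edge (13,16)–(23,16): clear
  edge (23,16)–(21,24): clear
  edge (21,24)–(20,24): clear
  edge (20,24)–(13,16): clear
  midpoint (19/2,5/2) outside
  → clear
Obstacle 2 [(3,5) (11,2) (11,11)]:
  edge (3,5)–(11,2): crosses AB
  edge (11,2)–(11,11): crosses AB
  edge (11,11)–(3,5): clear
  → BLOCKED
Obstacle 3 [(14,6) (21,0) (14,11)]:
  edge (14,6)–(21,0): clear
  edge (21,0)–(14,11): clear
  edge (14,11)–(14,6): clear
  midpoint (19/2,5/2) outside
  → clear
Obstacle 4 [(0,13) (9,16) (0,23)]:
  edge (0,13)–(9,16): clear
  edge (9,16)–(0,23): clear
  edge (0,23)–(0,13): clear
  midpoint (19/2,5/2) outside
  → clear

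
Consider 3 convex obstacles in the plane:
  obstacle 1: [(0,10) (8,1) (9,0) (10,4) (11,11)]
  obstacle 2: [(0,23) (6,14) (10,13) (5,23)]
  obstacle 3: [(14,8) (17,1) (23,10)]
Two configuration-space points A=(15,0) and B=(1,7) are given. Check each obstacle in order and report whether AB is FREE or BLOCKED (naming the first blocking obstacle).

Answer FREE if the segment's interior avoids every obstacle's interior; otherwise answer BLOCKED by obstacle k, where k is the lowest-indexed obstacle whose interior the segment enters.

BLOCKED by obstacle 1

Obstacle 1 [(0,10) (8,1) (9,0) (10,4) (11,11)]:
  edge (0,10)–(8,1): crosses AB
  edge (8,1)–(9,0): clear
  edge (9,0)–(10,4): crosses AB
  edge (10,4)–(11,11): clear
  edge (11,11)–(0,10): clear
  → BLOCKED
Obstacle 2 [(0,23) (6,14) (10,13) (5,23)]:
  edge (0,23)–(6,14): clear
  edge (6,14)–(10,13): clear
  edge (10,13)–(5,23): clear
  edge (5,23)–(0,23): clear
  midpoint (8,7/2) outside
  → clear
Obstacle 3 [(14,8) (17,1) (23,10)]:
  edge (14,8)–(17,1): clear
  edge (17,1)–(23,10): clear
  edge (23,10)–(14,8): clear
  midpoint (8,7/2) outside
  → clear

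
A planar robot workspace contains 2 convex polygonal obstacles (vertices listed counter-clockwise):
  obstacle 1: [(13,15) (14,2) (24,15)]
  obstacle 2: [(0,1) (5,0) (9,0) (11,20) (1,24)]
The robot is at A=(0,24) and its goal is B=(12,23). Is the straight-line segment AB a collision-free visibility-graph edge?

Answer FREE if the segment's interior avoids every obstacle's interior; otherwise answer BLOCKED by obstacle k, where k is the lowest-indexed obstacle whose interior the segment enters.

Obstacle 1 [(13,15) (14,2) (24,15)]:
  edge (13,15)–(14,2): clear
  edge (14,2)–(24,15): clear
  edge (24,15)–(13,15): clear
  midpoint (6,47/2) outside
  → clear
Obstacle 2 [(0,1) (5,0) (9,0) (11,20) (1,24)]:
  edge (0,1)–(5,0): clear
  edge (5,0)–(9,0): clear
  edge (9,0)–(11,20): clear
  edge (11,20)–(1,24): crosses AB
  edge (1,24)–(0,1): crosses AB
  → BLOCKED

BLOCKED by obstacle 2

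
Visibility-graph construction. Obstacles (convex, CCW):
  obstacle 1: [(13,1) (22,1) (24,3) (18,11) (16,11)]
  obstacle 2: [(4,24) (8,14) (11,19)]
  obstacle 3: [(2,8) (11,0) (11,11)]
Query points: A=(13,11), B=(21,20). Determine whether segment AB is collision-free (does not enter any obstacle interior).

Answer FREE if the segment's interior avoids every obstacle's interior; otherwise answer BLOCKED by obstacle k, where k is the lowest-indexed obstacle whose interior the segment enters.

Obstacle 1 [(13,1) (22,1) (24,3) (18,11) (16,11)]:
  edge (13,1)–(22,1): clear
  edge (22,1)–(24,3): clear
  edge (24,3)–(18,11): clear
  edge (18,11)–(16,11): clear
  edge (16,11)–(13,1): clear
  midpoint (17,31/2) outside
  → clear
Obstacle 2 [(4,24) (8,14) (11,19)]:
  edge (4,24)–(8,14): clear
  edge (8,14)–(11,19): clear
  edge (11,19)–(4,24): clear
  midpoint (17,31/2) outside
  → clear
Obstacle 3 [(2,8) (11,0) (11,11)]:
  edge (2,8)–(11,0): clear
  edge (11,0)–(11,11): clear
  edge (11,11)–(2,8): clear
  midpoint (17,31/2) outside
  → clear

FREE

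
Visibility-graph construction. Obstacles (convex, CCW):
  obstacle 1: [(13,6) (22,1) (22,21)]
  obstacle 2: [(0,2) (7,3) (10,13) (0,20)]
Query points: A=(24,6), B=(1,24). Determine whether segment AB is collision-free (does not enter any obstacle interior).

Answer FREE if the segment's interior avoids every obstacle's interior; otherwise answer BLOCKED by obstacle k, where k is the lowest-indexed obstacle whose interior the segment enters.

Obstacle 1 [(13,6) (22,1) (22,21)]:
  edge (13,6)–(22,1): clear
  edge (22,1)–(22,21): crosses AB
  edge (22,21)–(13,6): crosses AB
  → BLOCKED
Obstacle 2 [(0,2) (7,3) (10,13) (0,20)]:
  edge (0,2)–(7,3): clear
  edge (7,3)–(10,13): clear
  edge (10,13)–(0,20): clear
  edge (0,20)–(0,2): clear
  midpoint (25/2,15) outside
  → clear

BLOCKED by obstacle 1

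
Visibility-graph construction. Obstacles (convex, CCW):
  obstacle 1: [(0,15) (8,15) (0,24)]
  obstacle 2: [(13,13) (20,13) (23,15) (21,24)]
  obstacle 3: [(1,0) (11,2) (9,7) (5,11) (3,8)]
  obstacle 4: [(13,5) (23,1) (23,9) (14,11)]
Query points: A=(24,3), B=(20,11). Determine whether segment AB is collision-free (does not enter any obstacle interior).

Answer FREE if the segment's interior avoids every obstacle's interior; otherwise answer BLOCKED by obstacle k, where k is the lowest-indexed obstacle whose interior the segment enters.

BLOCKED by obstacle 4

Obstacle 1 [(0,15) (8,15) (0,24)]:
  edge (0,15)–(8,15): clear
  edge (8,15)–(0,24): clear
  edge (0,24)–(0,15): clear
  midpoint (22,7) outside
  → clear
Obstacle 2 [(13,13) (20,13) (23,15) (21,24)]:
  edge (13,13)–(20,13): clear
  edge (20,13)–(23,15): clear
  edge (23,15)–(21,24): clear
  edge (21,24)–(13,13): clear
  midpoint (22,7) outside
  → clear
Obstacle 3 [(1,0) (11,2) (9,7) (5,11) (3,8)]:
  edge (1,0)–(11,2): clear
  edge (11,2)–(9,7): clear
  edge (9,7)–(5,11): clear
  edge (5,11)–(3,8): clear
  edge (3,8)–(1,0): clear
  midpoint (22,7) outside
  → clear
Obstacle 4 [(13,5) (23,1) (23,9) (14,11)]:
  edge (13,5)–(23,1): clear
  edge (23,1)–(23,9): crosses AB
  edge (23,9)–(14,11): crosses AB
  edge (14,11)–(13,5): clear
  → BLOCKED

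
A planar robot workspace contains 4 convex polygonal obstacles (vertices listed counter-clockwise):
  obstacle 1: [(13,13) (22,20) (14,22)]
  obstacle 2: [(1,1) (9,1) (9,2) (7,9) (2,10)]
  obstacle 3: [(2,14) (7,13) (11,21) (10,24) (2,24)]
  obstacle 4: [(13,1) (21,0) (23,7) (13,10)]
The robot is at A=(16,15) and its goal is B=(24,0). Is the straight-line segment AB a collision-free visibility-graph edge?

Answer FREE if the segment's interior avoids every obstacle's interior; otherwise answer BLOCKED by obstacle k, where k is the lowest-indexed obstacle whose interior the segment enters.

Obstacle 1 [(13,13) (22,20) (14,22)]:
  edge (13,13)–(22,20): clear
  edge (22,20)–(14,22): clear
  edge (14,22)–(13,13): clear
  midpoint (20,15/2) outside
  → clear
Obstacle 2 [(1,1) (9,1) (9,2) (7,9) (2,10)]:
  edge (1,1)–(9,1): clear
  edge (9,1)–(9,2): clear
  edge (9,2)–(7,9): clear
  edge (7,9)–(2,10): clear
  edge (2,10)–(1,1): clear
  midpoint (20,15/2) outside
  → clear
Obstacle 3 [(2,14) (7,13) (11,21) (10,24) (2,24)]:
  edge (2,14)–(7,13): clear
  edge (7,13)–(11,21): clear
  edge (11,21)–(10,24): clear
  edge (10,24)–(2,24): clear
  edge (2,24)–(2,14): clear
  midpoint (20,15/2) outside
  → clear
Obstacle 4 [(13,1) (21,0) (23,7) (13,10)]:
  edge (13,1)–(21,0): clear
  edge (21,0)–(23,7): crosses AB
  edge (23,7)–(13,10): crosses AB
  edge (13,10)–(13,1): clear
  → BLOCKED

BLOCKED by obstacle 4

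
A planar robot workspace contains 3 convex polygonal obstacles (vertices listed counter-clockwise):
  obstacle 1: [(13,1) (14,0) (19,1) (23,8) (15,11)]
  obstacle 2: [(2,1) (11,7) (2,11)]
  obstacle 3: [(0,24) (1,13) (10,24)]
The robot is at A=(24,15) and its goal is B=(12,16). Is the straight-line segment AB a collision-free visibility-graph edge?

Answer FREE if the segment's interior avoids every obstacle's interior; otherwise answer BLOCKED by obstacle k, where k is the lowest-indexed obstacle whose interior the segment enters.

Obstacle 1 [(13,1) (14,0) (19,1) (23,8) (15,11)]:
  edge (13,1)–(14,0): clear
  edge (14,0)–(19,1): clear
  edge (19,1)–(23,8): clear
  edge (23,8)–(15,11): clear
  edge (15,11)–(13,1): clear
  midpoint (18,31/2) outside
  → clear
Obstacle 2 [(2,1) (11,7) (2,11)]:
  edge (2,1)–(11,7): clear
  edge (11,7)–(2,11): clear
  edge (2,11)–(2,1): clear
  midpoint (18,31/2) outside
  → clear
Obstacle 3 [(0,24) (1,13) (10,24)]:
  edge (0,24)–(1,13): clear
  edge (1,13)–(10,24): clear
  edge (10,24)–(0,24): clear
  midpoint (18,31/2) outside
  → clear

FREE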